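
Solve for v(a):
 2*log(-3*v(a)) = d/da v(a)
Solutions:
 -Integral(1/(log(-_y) + log(3)), (_y, v(a)))/2 = C1 - a


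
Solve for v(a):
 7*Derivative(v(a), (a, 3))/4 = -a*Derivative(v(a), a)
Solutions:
 v(a) = C1 + Integral(C2*airyai(-14^(2/3)*a/7) + C3*airybi(-14^(2/3)*a/7), a)


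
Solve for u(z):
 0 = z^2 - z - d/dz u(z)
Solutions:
 u(z) = C1 + z^3/3 - z^2/2


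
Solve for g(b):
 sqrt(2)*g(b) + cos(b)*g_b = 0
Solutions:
 g(b) = C1*(sin(b) - 1)^(sqrt(2)/2)/(sin(b) + 1)^(sqrt(2)/2)


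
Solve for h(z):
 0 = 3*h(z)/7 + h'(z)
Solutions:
 h(z) = C1*exp(-3*z/7)


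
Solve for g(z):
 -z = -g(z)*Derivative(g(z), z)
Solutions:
 g(z) = -sqrt(C1 + z^2)
 g(z) = sqrt(C1 + z^2)


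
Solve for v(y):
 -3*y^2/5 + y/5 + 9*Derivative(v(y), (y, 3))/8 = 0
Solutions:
 v(y) = C1 + C2*y + C3*y^2 + 2*y^5/225 - y^4/135


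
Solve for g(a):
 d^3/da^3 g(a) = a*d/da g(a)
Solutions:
 g(a) = C1 + Integral(C2*airyai(a) + C3*airybi(a), a)


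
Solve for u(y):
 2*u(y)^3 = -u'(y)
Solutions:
 u(y) = -sqrt(2)*sqrt(-1/(C1 - 2*y))/2
 u(y) = sqrt(2)*sqrt(-1/(C1 - 2*y))/2


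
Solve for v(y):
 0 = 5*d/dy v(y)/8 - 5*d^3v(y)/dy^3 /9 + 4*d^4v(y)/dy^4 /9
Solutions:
 v(y) = C1 + C2*exp(y*(5*5^(2/3)/(9*sqrt(579) + 218)^(1/3) + 10 + 5^(1/3)*(9*sqrt(579) + 218)^(1/3))/24)*sin(sqrt(3)*5^(1/3)*y*(-(9*sqrt(579) + 218)^(1/3) + 5*5^(1/3)/(9*sqrt(579) + 218)^(1/3))/24) + C3*exp(y*(5*5^(2/3)/(9*sqrt(579) + 218)^(1/3) + 10 + 5^(1/3)*(9*sqrt(579) + 218)^(1/3))/24)*cos(sqrt(3)*5^(1/3)*y*(-(9*sqrt(579) + 218)^(1/3) + 5*5^(1/3)/(9*sqrt(579) + 218)^(1/3))/24) + C4*exp(y*(-5^(1/3)*(9*sqrt(579) + 218)^(1/3) - 5*5^(2/3)/(9*sqrt(579) + 218)^(1/3) + 5)/12)


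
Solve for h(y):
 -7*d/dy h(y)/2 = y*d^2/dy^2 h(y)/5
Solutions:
 h(y) = C1 + C2/y^(33/2)


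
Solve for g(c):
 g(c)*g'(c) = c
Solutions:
 g(c) = -sqrt(C1 + c^2)
 g(c) = sqrt(C1 + c^2)


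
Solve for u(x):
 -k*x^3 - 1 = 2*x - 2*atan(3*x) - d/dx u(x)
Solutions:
 u(x) = C1 + k*x^4/4 + x^2 - 2*x*atan(3*x) + x + log(9*x^2 + 1)/3


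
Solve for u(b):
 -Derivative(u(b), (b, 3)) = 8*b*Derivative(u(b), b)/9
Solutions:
 u(b) = C1 + Integral(C2*airyai(-2*3^(1/3)*b/3) + C3*airybi(-2*3^(1/3)*b/3), b)


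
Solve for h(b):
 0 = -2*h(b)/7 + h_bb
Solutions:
 h(b) = C1*exp(-sqrt(14)*b/7) + C2*exp(sqrt(14)*b/7)


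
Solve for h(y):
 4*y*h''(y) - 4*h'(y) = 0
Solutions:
 h(y) = C1 + C2*y^2


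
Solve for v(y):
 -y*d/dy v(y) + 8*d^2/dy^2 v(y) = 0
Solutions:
 v(y) = C1 + C2*erfi(y/4)


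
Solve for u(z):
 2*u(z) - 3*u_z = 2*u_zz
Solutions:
 u(z) = C1*exp(-2*z) + C2*exp(z/2)


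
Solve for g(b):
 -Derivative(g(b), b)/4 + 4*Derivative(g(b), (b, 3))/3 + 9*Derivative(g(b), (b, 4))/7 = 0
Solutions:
 g(b) = C1 + C2*exp(-b*(448*7^(2/3)/(243*sqrt(8873) + 33961)^(1/3) + 7^(1/3)*(243*sqrt(8873) + 33961)^(1/3) + 112)/324)*sin(sqrt(3)*7^(1/3)*b*(-(243*sqrt(8873) + 33961)^(1/3) + 448*7^(1/3)/(243*sqrt(8873) + 33961)^(1/3))/324) + C3*exp(-b*(448*7^(2/3)/(243*sqrt(8873) + 33961)^(1/3) + 7^(1/3)*(243*sqrt(8873) + 33961)^(1/3) + 112)/324)*cos(sqrt(3)*7^(1/3)*b*(-(243*sqrt(8873) + 33961)^(1/3) + 448*7^(1/3)/(243*sqrt(8873) + 33961)^(1/3))/324) + C4*exp(b*(-56 + 448*7^(2/3)/(243*sqrt(8873) + 33961)^(1/3) + 7^(1/3)*(243*sqrt(8873) + 33961)^(1/3))/162)


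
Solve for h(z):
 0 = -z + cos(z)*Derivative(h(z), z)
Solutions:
 h(z) = C1 + Integral(z/cos(z), z)


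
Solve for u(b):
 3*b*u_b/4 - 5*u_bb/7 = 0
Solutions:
 u(b) = C1 + C2*erfi(sqrt(210)*b/20)


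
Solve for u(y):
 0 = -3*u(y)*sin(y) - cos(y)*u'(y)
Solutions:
 u(y) = C1*cos(y)^3


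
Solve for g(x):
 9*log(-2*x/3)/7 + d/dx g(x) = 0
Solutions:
 g(x) = C1 - 9*x*log(-x)/7 + 9*x*(-log(2) + 1 + log(3))/7


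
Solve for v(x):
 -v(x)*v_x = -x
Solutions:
 v(x) = -sqrt(C1 + x^2)
 v(x) = sqrt(C1 + x^2)


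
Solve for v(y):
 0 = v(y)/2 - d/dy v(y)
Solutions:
 v(y) = C1*exp(y/2)


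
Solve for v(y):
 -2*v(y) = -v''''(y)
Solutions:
 v(y) = C1*exp(-2^(1/4)*y) + C2*exp(2^(1/4)*y) + C3*sin(2^(1/4)*y) + C4*cos(2^(1/4)*y)


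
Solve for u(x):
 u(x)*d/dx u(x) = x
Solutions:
 u(x) = -sqrt(C1 + x^2)
 u(x) = sqrt(C1 + x^2)


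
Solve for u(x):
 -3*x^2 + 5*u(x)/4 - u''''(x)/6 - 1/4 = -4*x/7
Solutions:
 u(x) = C1*exp(-15^(1/4)*2^(3/4)*x/2) + C2*exp(15^(1/4)*2^(3/4)*x/2) + C3*sin(15^(1/4)*2^(3/4)*x/2) + C4*cos(15^(1/4)*2^(3/4)*x/2) + 12*x^2/5 - 16*x/35 + 1/5


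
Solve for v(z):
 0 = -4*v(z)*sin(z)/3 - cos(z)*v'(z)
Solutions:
 v(z) = C1*cos(z)^(4/3)


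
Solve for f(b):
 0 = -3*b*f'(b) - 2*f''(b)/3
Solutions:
 f(b) = C1 + C2*erf(3*b/2)


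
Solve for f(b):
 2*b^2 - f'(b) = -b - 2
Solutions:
 f(b) = C1 + 2*b^3/3 + b^2/2 + 2*b


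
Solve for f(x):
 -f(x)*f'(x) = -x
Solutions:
 f(x) = -sqrt(C1 + x^2)
 f(x) = sqrt(C1 + x^2)


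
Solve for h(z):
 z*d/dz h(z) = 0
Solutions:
 h(z) = C1


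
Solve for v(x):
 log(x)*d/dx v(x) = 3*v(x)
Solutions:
 v(x) = C1*exp(3*li(x))


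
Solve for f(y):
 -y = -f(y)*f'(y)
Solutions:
 f(y) = -sqrt(C1 + y^2)
 f(y) = sqrt(C1 + y^2)


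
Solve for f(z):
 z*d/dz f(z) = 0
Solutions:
 f(z) = C1


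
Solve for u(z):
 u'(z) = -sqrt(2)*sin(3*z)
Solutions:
 u(z) = C1 + sqrt(2)*cos(3*z)/3


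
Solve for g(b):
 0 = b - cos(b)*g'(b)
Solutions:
 g(b) = C1 + Integral(b/cos(b), b)


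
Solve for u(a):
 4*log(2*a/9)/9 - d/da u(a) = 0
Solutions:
 u(a) = C1 + 4*a*log(a)/9 - 8*a*log(3)/9 - 4*a/9 + 4*a*log(2)/9


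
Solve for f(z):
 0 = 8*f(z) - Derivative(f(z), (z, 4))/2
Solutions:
 f(z) = C1*exp(-2*z) + C2*exp(2*z) + C3*sin(2*z) + C4*cos(2*z)


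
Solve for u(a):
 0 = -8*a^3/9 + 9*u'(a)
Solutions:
 u(a) = C1 + 2*a^4/81


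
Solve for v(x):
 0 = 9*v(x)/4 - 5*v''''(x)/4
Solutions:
 v(x) = C1*exp(-sqrt(3)*5^(3/4)*x/5) + C2*exp(sqrt(3)*5^(3/4)*x/5) + C3*sin(sqrt(3)*5^(3/4)*x/5) + C4*cos(sqrt(3)*5^(3/4)*x/5)


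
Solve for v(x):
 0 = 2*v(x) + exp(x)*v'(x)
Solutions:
 v(x) = C1*exp(2*exp(-x))


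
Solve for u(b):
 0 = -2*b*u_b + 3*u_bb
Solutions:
 u(b) = C1 + C2*erfi(sqrt(3)*b/3)


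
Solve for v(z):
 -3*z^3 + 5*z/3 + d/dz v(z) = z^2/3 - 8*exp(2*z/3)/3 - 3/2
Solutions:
 v(z) = C1 + 3*z^4/4 + z^3/9 - 5*z^2/6 - 3*z/2 - 4*exp(2*z/3)


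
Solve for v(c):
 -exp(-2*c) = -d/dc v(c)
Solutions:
 v(c) = C1 - exp(-2*c)/2


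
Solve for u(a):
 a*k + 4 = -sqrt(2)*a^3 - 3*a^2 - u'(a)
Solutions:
 u(a) = C1 - sqrt(2)*a^4/4 - a^3 - a^2*k/2 - 4*a


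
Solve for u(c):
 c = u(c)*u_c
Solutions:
 u(c) = -sqrt(C1 + c^2)
 u(c) = sqrt(C1 + c^2)


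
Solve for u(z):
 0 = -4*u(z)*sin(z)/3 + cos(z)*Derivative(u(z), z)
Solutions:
 u(z) = C1/cos(z)^(4/3)


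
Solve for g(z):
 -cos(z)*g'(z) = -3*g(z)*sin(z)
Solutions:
 g(z) = C1/cos(z)^3


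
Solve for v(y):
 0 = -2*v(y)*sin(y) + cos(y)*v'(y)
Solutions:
 v(y) = C1/cos(y)^2


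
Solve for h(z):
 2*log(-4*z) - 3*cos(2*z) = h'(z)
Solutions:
 h(z) = C1 + 2*z*log(-z) - 2*z + 4*z*log(2) - 3*sin(2*z)/2


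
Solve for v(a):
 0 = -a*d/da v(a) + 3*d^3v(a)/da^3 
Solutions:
 v(a) = C1 + Integral(C2*airyai(3^(2/3)*a/3) + C3*airybi(3^(2/3)*a/3), a)


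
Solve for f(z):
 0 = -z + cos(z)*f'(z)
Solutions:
 f(z) = C1 + Integral(z/cos(z), z)


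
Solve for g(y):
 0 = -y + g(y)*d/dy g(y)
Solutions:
 g(y) = -sqrt(C1 + y^2)
 g(y) = sqrt(C1 + y^2)


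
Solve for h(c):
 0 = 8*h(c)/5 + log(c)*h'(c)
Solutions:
 h(c) = C1*exp(-8*li(c)/5)


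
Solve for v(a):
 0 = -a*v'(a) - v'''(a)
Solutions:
 v(a) = C1 + Integral(C2*airyai(-a) + C3*airybi(-a), a)


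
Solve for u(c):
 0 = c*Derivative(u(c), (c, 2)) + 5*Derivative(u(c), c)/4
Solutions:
 u(c) = C1 + C2/c^(1/4)


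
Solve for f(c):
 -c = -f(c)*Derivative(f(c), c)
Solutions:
 f(c) = -sqrt(C1 + c^2)
 f(c) = sqrt(C1 + c^2)


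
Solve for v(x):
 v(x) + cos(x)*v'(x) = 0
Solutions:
 v(x) = C1*sqrt(sin(x) - 1)/sqrt(sin(x) + 1)


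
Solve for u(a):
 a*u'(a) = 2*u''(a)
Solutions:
 u(a) = C1 + C2*erfi(a/2)


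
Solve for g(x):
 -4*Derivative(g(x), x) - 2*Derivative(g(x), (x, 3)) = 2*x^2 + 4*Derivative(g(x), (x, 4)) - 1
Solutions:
 g(x) = C1 + C2*exp(x*(-2 + (6*sqrt(330) + 109)^(-1/3) + (6*sqrt(330) + 109)^(1/3))/12)*sin(sqrt(3)*x*(-(6*sqrt(330) + 109)^(1/3) + (6*sqrt(330) + 109)^(-1/3))/12) + C3*exp(x*(-2 + (6*sqrt(330) + 109)^(-1/3) + (6*sqrt(330) + 109)^(1/3))/12)*cos(sqrt(3)*x*(-(6*sqrt(330) + 109)^(1/3) + (6*sqrt(330) + 109)^(-1/3))/12) + C4*exp(-x*((6*sqrt(330) + 109)^(-1/3) + 1 + (6*sqrt(330) + 109)^(1/3))/6) - x^3/6 + 3*x/4


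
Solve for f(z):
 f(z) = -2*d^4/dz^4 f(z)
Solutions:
 f(z) = (C1*sin(2^(1/4)*z/2) + C2*cos(2^(1/4)*z/2))*exp(-2^(1/4)*z/2) + (C3*sin(2^(1/4)*z/2) + C4*cos(2^(1/4)*z/2))*exp(2^(1/4)*z/2)


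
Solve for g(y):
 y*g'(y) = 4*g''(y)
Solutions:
 g(y) = C1 + C2*erfi(sqrt(2)*y/4)


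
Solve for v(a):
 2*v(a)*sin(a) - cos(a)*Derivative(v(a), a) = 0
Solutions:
 v(a) = C1/cos(a)^2


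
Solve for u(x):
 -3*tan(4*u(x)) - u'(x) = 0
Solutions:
 u(x) = -asin(C1*exp(-12*x))/4 + pi/4
 u(x) = asin(C1*exp(-12*x))/4


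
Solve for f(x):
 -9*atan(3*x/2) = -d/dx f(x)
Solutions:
 f(x) = C1 + 9*x*atan(3*x/2) - 3*log(9*x^2 + 4)


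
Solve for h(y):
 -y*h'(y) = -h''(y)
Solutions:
 h(y) = C1 + C2*erfi(sqrt(2)*y/2)


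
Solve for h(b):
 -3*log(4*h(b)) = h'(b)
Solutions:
 Integral(1/(log(_y) + 2*log(2)), (_y, h(b)))/3 = C1 - b


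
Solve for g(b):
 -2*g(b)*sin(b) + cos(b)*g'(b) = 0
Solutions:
 g(b) = C1/cos(b)^2


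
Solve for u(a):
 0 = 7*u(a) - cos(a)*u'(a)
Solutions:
 u(a) = C1*sqrt(sin(a) + 1)*(sin(a)^3 + 3*sin(a)^2 + 3*sin(a) + 1)/(sqrt(sin(a) - 1)*(sin(a)^3 - 3*sin(a)^2 + 3*sin(a) - 1))


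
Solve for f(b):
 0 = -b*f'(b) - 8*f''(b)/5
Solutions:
 f(b) = C1 + C2*erf(sqrt(5)*b/4)


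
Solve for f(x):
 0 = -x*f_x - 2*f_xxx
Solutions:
 f(x) = C1 + Integral(C2*airyai(-2^(2/3)*x/2) + C3*airybi(-2^(2/3)*x/2), x)


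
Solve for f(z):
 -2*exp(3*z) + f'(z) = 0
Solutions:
 f(z) = C1 + 2*exp(3*z)/3


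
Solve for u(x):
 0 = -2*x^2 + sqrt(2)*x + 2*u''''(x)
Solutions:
 u(x) = C1 + C2*x + C3*x^2 + C4*x^3 + x^6/360 - sqrt(2)*x^5/240


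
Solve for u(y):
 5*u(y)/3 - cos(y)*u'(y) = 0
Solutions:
 u(y) = C1*(sin(y) + 1)^(5/6)/(sin(y) - 1)^(5/6)


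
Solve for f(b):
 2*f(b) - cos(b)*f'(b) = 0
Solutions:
 f(b) = C1*(sin(b) + 1)/(sin(b) - 1)


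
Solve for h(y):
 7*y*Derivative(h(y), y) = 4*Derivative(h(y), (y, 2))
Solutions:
 h(y) = C1 + C2*erfi(sqrt(14)*y/4)


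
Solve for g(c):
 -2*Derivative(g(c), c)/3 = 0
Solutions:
 g(c) = C1


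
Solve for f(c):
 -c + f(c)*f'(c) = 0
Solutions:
 f(c) = -sqrt(C1 + c^2)
 f(c) = sqrt(C1 + c^2)


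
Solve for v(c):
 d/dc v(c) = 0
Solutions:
 v(c) = C1


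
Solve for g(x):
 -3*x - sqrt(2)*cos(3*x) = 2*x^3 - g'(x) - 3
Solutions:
 g(x) = C1 + x^4/2 + 3*x^2/2 - 3*x + sqrt(2)*sin(3*x)/3


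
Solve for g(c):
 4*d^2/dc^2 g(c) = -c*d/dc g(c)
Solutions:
 g(c) = C1 + C2*erf(sqrt(2)*c/4)


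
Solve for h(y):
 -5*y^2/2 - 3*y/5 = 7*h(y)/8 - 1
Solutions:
 h(y) = -20*y^2/7 - 24*y/35 + 8/7


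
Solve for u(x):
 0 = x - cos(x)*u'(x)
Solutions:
 u(x) = C1 + Integral(x/cos(x), x)


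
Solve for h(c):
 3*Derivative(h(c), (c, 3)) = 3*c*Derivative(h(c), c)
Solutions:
 h(c) = C1 + Integral(C2*airyai(c) + C3*airybi(c), c)


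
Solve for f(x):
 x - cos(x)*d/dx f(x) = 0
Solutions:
 f(x) = C1 + Integral(x/cos(x), x)


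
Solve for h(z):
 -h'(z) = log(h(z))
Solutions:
 li(h(z)) = C1 - z


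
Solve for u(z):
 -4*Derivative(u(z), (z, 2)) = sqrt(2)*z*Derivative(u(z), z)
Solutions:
 u(z) = C1 + C2*erf(2^(3/4)*z/4)


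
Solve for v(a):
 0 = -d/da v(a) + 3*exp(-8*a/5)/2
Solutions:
 v(a) = C1 - 15*exp(-8*a/5)/16


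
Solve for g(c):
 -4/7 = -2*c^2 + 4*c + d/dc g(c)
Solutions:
 g(c) = C1 + 2*c^3/3 - 2*c^2 - 4*c/7


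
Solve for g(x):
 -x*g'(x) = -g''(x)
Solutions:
 g(x) = C1 + C2*erfi(sqrt(2)*x/2)


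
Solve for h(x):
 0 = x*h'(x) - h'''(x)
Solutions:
 h(x) = C1 + Integral(C2*airyai(x) + C3*airybi(x), x)


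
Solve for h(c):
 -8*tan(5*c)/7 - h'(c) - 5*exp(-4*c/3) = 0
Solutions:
 h(c) = C1 - 4*log(tan(5*c)^2 + 1)/35 + 15*exp(-4*c/3)/4


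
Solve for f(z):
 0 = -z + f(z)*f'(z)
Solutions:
 f(z) = -sqrt(C1 + z^2)
 f(z) = sqrt(C1 + z^2)


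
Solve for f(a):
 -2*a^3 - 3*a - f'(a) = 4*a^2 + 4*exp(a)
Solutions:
 f(a) = C1 - a^4/2 - 4*a^3/3 - 3*a^2/2 - 4*exp(a)


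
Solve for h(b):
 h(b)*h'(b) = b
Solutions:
 h(b) = -sqrt(C1 + b^2)
 h(b) = sqrt(C1 + b^2)


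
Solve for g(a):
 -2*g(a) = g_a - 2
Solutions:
 g(a) = C1*exp(-2*a) + 1


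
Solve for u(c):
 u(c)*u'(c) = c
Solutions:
 u(c) = -sqrt(C1 + c^2)
 u(c) = sqrt(C1 + c^2)


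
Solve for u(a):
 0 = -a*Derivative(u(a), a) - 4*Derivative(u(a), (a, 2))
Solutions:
 u(a) = C1 + C2*erf(sqrt(2)*a/4)


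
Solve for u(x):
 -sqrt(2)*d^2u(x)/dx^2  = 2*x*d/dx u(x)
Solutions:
 u(x) = C1 + C2*erf(2^(3/4)*x/2)


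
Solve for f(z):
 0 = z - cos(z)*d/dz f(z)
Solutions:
 f(z) = C1 + Integral(z/cos(z), z)


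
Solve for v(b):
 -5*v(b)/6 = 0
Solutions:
 v(b) = 0


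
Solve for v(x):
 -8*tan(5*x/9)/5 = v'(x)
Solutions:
 v(x) = C1 + 72*log(cos(5*x/9))/25


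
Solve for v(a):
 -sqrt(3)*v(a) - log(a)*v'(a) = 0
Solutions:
 v(a) = C1*exp(-sqrt(3)*li(a))


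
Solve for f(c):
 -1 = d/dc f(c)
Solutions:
 f(c) = C1 - c


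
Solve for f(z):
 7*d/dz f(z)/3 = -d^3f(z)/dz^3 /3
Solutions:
 f(z) = C1 + C2*sin(sqrt(7)*z) + C3*cos(sqrt(7)*z)


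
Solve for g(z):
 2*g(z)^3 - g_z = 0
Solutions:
 g(z) = -sqrt(2)*sqrt(-1/(C1 + 2*z))/2
 g(z) = sqrt(2)*sqrt(-1/(C1 + 2*z))/2


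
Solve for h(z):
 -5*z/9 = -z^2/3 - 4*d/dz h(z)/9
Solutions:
 h(z) = C1 - z^3/4 + 5*z^2/8


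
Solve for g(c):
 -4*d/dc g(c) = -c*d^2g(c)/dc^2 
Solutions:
 g(c) = C1 + C2*c^5


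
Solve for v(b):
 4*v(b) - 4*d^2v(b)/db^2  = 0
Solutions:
 v(b) = C1*exp(-b) + C2*exp(b)


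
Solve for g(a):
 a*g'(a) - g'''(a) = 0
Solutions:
 g(a) = C1 + Integral(C2*airyai(a) + C3*airybi(a), a)


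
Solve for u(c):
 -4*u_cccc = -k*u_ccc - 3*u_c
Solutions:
 u(c) = C1 + C2*exp(c*(-k^2/(-k^3 + sqrt(-k^6 + (k^3 + 648)^2) - 648)^(1/3) + k - (-k^3 + sqrt(-k^6 + (k^3 + 648)^2) - 648)^(1/3))/12) + C3*exp(c*(-4*k^2/((-1 + sqrt(3)*I)*(-k^3 + sqrt(-k^6 + (k^3 + 648)^2) - 648)^(1/3)) + 2*k + (-k^3 + sqrt(-k^6 + (k^3 + 648)^2) - 648)^(1/3) - sqrt(3)*I*(-k^3 + sqrt(-k^6 + (k^3 + 648)^2) - 648)^(1/3))/24) + C4*exp(c*(4*k^2/((1 + sqrt(3)*I)*(-k^3 + sqrt(-k^6 + (k^3 + 648)^2) - 648)^(1/3)) + 2*k + (-k^3 + sqrt(-k^6 + (k^3 + 648)^2) - 648)^(1/3) + sqrt(3)*I*(-k^3 + sqrt(-k^6 + (k^3 + 648)^2) - 648)^(1/3))/24)


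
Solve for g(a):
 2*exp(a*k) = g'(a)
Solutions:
 g(a) = C1 + 2*exp(a*k)/k


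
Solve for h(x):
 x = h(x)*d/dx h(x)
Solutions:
 h(x) = -sqrt(C1 + x^2)
 h(x) = sqrt(C1 + x^2)


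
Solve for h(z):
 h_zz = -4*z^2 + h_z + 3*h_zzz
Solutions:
 h(z) = C1 + 4*z^3/3 + 4*z^2 - 16*z + (C2*sin(sqrt(11)*z/6) + C3*cos(sqrt(11)*z/6))*exp(z/6)


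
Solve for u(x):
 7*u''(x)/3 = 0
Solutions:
 u(x) = C1 + C2*x


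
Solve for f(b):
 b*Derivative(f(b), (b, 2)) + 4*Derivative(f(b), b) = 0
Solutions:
 f(b) = C1 + C2/b^3


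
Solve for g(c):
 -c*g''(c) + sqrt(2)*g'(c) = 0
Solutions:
 g(c) = C1 + C2*c^(1 + sqrt(2))


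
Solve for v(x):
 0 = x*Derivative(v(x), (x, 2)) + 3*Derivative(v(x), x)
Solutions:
 v(x) = C1 + C2/x^2


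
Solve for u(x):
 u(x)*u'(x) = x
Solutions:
 u(x) = -sqrt(C1 + x^2)
 u(x) = sqrt(C1 + x^2)


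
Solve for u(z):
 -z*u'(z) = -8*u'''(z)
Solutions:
 u(z) = C1 + Integral(C2*airyai(z/2) + C3*airybi(z/2), z)


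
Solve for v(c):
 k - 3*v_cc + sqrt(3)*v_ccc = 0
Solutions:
 v(c) = C1 + C2*c + C3*exp(sqrt(3)*c) + c^2*k/6


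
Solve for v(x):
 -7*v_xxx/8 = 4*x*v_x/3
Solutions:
 v(x) = C1 + Integral(C2*airyai(-2*42^(2/3)*x/21) + C3*airybi(-2*42^(2/3)*x/21), x)


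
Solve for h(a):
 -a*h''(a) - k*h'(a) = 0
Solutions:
 h(a) = C1 + a^(1 - re(k))*(C2*sin(log(a)*Abs(im(k))) + C3*cos(log(a)*im(k)))


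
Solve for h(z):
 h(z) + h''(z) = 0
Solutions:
 h(z) = C1*sin(z) + C2*cos(z)


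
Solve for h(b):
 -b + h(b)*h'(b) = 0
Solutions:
 h(b) = -sqrt(C1 + b^2)
 h(b) = sqrt(C1 + b^2)


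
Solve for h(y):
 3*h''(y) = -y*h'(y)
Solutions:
 h(y) = C1 + C2*erf(sqrt(6)*y/6)


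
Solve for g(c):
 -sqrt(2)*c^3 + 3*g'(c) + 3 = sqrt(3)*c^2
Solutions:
 g(c) = C1 + sqrt(2)*c^4/12 + sqrt(3)*c^3/9 - c


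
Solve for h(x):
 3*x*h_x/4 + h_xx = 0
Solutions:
 h(x) = C1 + C2*erf(sqrt(6)*x/4)


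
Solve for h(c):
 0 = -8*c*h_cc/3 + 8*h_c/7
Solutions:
 h(c) = C1 + C2*c^(10/7)


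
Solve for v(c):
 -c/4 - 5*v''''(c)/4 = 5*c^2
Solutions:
 v(c) = C1 + C2*c + C3*c^2 + C4*c^3 - c^6/90 - c^5/600


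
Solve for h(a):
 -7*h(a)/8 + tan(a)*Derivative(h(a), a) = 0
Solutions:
 h(a) = C1*sin(a)^(7/8)


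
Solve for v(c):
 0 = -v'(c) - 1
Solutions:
 v(c) = C1 - c


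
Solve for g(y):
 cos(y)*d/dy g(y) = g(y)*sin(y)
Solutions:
 g(y) = C1/cos(y)


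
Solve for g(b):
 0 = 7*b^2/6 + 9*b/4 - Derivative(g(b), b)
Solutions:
 g(b) = C1 + 7*b^3/18 + 9*b^2/8


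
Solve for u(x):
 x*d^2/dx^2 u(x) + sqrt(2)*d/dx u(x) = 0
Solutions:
 u(x) = C1 + C2*x^(1 - sqrt(2))


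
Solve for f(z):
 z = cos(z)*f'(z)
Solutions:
 f(z) = C1 + Integral(z/cos(z), z)


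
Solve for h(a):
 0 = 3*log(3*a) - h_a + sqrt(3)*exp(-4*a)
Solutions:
 h(a) = C1 + 3*a*log(a) + 3*a*(-1 + log(3)) - sqrt(3)*exp(-4*a)/4


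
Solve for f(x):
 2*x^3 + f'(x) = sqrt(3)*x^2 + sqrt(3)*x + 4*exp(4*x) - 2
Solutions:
 f(x) = C1 - x^4/2 + sqrt(3)*x^3/3 + sqrt(3)*x^2/2 - 2*x + exp(4*x)


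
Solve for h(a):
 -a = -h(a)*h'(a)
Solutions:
 h(a) = -sqrt(C1 + a^2)
 h(a) = sqrt(C1 + a^2)


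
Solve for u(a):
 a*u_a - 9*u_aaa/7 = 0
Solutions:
 u(a) = C1 + Integral(C2*airyai(21^(1/3)*a/3) + C3*airybi(21^(1/3)*a/3), a)


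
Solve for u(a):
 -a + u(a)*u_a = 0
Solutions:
 u(a) = -sqrt(C1 + a^2)
 u(a) = sqrt(C1 + a^2)


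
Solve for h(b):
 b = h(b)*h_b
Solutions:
 h(b) = -sqrt(C1 + b^2)
 h(b) = sqrt(C1 + b^2)


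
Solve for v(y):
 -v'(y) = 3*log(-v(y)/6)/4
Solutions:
 4*Integral(1/(log(-_y) - log(6)), (_y, v(y)))/3 = C1 - y


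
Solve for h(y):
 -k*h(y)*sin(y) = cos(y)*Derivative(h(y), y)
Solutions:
 h(y) = C1*exp(k*log(cos(y)))


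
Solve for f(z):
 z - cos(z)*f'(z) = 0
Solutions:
 f(z) = C1 + Integral(z/cos(z), z)


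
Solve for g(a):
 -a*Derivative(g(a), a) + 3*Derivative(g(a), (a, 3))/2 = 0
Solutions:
 g(a) = C1 + Integral(C2*airyai(2^(1/3)*3^(2/3)*a/3) + C3*airybi(2^(1/3)*3^(2/3)*a/3), a)


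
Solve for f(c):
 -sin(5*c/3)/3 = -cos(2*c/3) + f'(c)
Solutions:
 f(c) = C1 + 3*sin(2*c/3)/2 + cos(5*c/3)/5


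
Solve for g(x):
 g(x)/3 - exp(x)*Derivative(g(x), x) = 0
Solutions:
 g(x) = C1*exp(-exp(-x)/3)


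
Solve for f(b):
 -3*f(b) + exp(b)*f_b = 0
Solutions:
 f(b) = C1*exp(-3*exp(-b))


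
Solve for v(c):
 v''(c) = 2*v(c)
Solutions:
 v(c) = C1*exp(-sqrt(2)*c) + C2*exp(sqrt(2)*c)


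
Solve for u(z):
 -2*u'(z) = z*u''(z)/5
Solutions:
 u(z) = C1 + C2/z^9


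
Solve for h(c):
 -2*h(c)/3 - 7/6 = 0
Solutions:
 h(c) = -7/4


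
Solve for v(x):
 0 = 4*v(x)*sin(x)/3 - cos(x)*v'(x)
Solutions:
 v(x) = C1/cos(x)^(4/3)


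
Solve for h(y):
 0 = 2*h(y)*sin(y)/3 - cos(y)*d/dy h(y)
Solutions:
 h(y) = C1/cos(y)^(2/3)


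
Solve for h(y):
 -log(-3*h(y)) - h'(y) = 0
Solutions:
 Integral(1/(log(-_y) + log(3)), (_y, h(y))) = C1 - y


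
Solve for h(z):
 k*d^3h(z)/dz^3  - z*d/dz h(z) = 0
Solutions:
 h(z) = C1 + Integral(C2*airyai(z*(1/k)^(1/3)) + C3*airybi(z*(1/k)^(1/3)), z)


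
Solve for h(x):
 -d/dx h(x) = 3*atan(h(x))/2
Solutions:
 Integral(1/atan(_y), (_y, h(x))) = C1 - 3*x/2


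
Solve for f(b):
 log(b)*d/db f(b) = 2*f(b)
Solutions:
 f(b) = C1*exp(2*li(b))


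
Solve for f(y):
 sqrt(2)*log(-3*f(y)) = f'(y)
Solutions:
 -sqrt(2)*Integral(1/(log(-_y) + log(3)), (_y, f(y)))/2 = C1 - y


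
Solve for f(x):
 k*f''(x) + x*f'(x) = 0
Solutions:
 f(x) = C1 + C2*sqrt(k)*erf(sqrt(2)*x*sqrt(1/k)/2)


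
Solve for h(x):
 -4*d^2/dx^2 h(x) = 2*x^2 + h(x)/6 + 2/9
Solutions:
 h(x) = C1*sin(sqrt(6)*x/12) + C2*cos(sqrt(6)*x/12) - 12*x^2 + 1724/3


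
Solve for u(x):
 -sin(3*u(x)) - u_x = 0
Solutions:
 u(x) = -acos((-C1 - exp(6*x))/(C1 - exp(6*x)))/3 + 2*pi/3
 u(x) = acos((-C1 - exp(6*x))/(C1 - exp(6*x)))/3


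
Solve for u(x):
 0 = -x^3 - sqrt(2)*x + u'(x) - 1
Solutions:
 u(x) = C1 + x^4/4 + sqrt(2)*x^2/2 + x


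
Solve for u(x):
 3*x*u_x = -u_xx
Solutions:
 u(x) = C1 + C2*erf(sqrt(6)*x/2)


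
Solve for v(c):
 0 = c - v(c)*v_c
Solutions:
 v(c) = -sqrt(C1 + c^2)
 v(c) = sqrt(C1 + c^2)


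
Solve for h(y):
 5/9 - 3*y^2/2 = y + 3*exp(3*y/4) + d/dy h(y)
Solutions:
 h(y) = C1 - y^3/2 - y^2/2 + 5*y/9 - 4*exp(3*y/4)


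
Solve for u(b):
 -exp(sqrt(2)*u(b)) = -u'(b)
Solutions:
 u(b) = sqrt(2)*(2*log(-1/(C1 + b)) - log(2))/4


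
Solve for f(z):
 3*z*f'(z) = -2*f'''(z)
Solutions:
 f(z) = C1 + Integral(C2*airyai(-2^(2/3)*3^(1/3)*z/2) + C3*airybi(-2^(2/3)*3^(1/3)*z/2), z)


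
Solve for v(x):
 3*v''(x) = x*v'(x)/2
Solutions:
 v(x) = C1 + C2*erfi(sqrt(3)*x/6)


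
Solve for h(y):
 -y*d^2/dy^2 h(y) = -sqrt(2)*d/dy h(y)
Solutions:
 h(y) = C1 + C2*y^(1 + sqrt(2))


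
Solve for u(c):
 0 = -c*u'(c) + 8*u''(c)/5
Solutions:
 u(c) = C1 + C2*erfi(sqrt(5)*c/4)


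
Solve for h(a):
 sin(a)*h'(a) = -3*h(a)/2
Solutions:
 h(a) = C1*(cos(a) + 1)^(3/4)/(cos(a) - 1)^(3/4)


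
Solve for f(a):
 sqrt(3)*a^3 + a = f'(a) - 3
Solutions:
 f(a) = C1 + sqrt(3)*a^4/4 + a^2/2 + 3*a


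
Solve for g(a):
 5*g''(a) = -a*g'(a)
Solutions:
 g(a) = C1 + C2*erf(sqrt(10)*a/10)


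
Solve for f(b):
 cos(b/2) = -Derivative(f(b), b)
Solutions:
 f(b) = C1 - 2*sin(b/2)


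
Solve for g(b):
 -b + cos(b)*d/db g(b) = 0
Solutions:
 g(b) = C1 + Integral(b/cos(b), b)


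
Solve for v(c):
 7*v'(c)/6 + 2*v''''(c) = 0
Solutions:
 v(c) = C1 + C4*exp(c*(-126^(1/3) + 3*14^(1/3)*3^(2/3))/24)*sin(14^(1/3)*3^(1/6)*c/4) + C5*exp(c*(-126^(1/3) + 3*14^(1/3)*3^(2/3))/24)*cos(14^(1/3)*3^(1/6)*c/4) + C6*exp(-c*(126^(1/3) + 3*14^(1/3)*3^(2/3))/24) + (C2*sin(14^(1/3)*3^(1/6)*c/4) + C3*cos(14^(1/3)*3^(1/6)*c/4))*exp(126^(1/3)*c/12)


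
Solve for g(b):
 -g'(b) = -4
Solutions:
 g(b) = C1 + 4*b


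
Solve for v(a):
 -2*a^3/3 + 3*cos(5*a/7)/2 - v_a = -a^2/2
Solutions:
 v(a) = C1 - a^4/6 + a^3/6 + 21*sin(5*a/7)/10


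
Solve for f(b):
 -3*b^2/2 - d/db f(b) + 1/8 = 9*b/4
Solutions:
 f(b) = C1 - b^3/2 - 9*b^2/8 + b/8


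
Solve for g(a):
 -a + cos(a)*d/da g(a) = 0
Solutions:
 g(a) = C1 + Integral(a/cos(a), a)


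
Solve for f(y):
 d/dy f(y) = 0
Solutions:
 f(y) = C1


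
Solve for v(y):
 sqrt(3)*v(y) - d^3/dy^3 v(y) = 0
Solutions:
 v(y) = C3*exp(3^(1/6)*y) + (C1*sin(3^(2/3)*y/2) + C2*cos(3^(2/3)*y/2))*exp(-3^(1/6)*y/2)


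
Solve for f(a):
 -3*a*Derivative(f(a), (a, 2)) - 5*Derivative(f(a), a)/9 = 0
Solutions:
 f(a) = C1 + C2*a^(22/27)


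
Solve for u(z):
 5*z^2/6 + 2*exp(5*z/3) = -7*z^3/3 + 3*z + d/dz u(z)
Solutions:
 u(z) = C1 + 7*z^4/12 + 5*z^3/18 - 3*z^2/2 + 6*exp(5*z/3)/5


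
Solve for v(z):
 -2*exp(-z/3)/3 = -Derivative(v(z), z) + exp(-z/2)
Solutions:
 v(z) = C1 - 2*exp(-z/2) - 2*exp(-z/3)


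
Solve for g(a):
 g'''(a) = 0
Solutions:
 g(a) = C1 + C2*a + C3*a^2


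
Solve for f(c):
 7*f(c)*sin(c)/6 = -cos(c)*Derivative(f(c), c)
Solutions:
 f(c) = C1*cos(c)^(7/6)


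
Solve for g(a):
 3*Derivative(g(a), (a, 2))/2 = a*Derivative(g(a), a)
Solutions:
 g(a) = C1 + C2*erfi(sqrt(3)*a/3)


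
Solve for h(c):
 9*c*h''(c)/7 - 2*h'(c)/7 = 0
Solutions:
 h(c) = C1 + C2*c^(11/9)


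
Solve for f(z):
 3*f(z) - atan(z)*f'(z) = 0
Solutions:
 f(z) = C1*exp(3*Integral(1/atan(z), z))


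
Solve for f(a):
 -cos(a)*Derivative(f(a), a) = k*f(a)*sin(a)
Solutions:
 f(a) = C1*exp(k*log(cos(a)))


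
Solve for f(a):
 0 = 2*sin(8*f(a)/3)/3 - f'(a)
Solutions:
 -2*a/3 + 3*log(cos(8*f(a)/3) - 1)/16 - 3*log(cos(8*f(a)/3) + 1)/16 = C1


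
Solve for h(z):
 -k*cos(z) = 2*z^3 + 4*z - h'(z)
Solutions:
 h(z) = C1 + k*sin(z) + z^4/2 + 2*z^2


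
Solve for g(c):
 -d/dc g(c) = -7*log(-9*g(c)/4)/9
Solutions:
 -9*Integral(1/(log(-_y) - 2*log(2) + 2*log(3)), (_y, g(c)))/7 = C1 - c


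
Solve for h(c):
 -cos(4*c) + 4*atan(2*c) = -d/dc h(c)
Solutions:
 h(c) = C1 - 4*c*atan(2*c) + log(4*c^2 + 1) + sin(4*c)/4


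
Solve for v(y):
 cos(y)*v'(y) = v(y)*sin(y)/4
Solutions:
 v(y) = C1/cos(y)^(1/4)


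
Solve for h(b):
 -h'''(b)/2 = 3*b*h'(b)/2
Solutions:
 h(b) = C1 + Integral(C2*airyai(-3^(1/3)*b) + C3*airybi(-3^(1/3)*b), b)


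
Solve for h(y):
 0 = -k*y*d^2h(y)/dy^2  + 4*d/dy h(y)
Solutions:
 h(y) = C1 + y^(((re(k) + 4)*re(k) + im(k)^2)/(re(k)^2 + im(k)^2))*(C2*sin(4*log(y)*Abs(im(k))/(re(k)^2 + im(k)^2)) + C3*cos(4*log(y)*im(k)/(re(k)^2 + im(k)^2)))


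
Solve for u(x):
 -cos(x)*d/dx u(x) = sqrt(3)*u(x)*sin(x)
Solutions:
 u(x) = C1*cos(x)^(sqrt(3))


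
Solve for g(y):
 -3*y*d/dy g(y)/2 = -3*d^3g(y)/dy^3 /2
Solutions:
 g(y) = C1 + Integral(C2*airyai(y) + C3*airybi(y), y)


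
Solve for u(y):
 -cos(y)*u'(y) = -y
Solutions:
 u(y) = C1 + Integral(y/cos(y), y)


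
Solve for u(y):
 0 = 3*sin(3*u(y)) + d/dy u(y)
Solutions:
 u(y) = -acos((-C1 - exp(18*y))/(C1 - exp(18*y)))/3 + 2*pi/3
 u(y) = acos((-C1 - exp(18*y))/(C1 - exp(18*y)))/3


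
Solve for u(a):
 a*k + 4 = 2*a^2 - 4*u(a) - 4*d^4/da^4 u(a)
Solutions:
 u(a) = a^2/2 - a*k/4 + (C1*sin(sqrt(2)*a/2) + C2*cos(sqrt(2)*a/2))*exp(-sqrt(2)*a/2) + (C3*sin(sqrt(2)*a/2) + C4*cos(sqrt(2)*a/2))*exp(sqrt(2)*a/2) - 1


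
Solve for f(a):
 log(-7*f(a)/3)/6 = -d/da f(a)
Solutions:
 6*Integral(1/(log(-_y) - log(3) + log(7)), (_y, f(a))) = C1 - a


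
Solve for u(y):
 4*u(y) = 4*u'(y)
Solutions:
 u(y) = C1*exp(y)


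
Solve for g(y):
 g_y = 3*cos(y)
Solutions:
 g(y) = C1 + 3*sin(y)


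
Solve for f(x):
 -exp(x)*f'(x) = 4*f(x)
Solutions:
 f(x) = C1*exp(4*exp(-x))


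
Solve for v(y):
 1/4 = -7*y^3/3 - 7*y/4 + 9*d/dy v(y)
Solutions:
 v(y) = C1 + 7*y^4/108 + 7*y^2/72 + y/36


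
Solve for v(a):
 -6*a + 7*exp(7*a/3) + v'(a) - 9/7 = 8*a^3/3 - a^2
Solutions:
 v(a) = C1 + 2*a^4/3 - a^3/3 + 3*a^2 + 9*a/7 - 3*exp(7*a/3)


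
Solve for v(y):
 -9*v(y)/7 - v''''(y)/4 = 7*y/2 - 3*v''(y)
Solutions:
 v(y) = C1*exp(-y*sqrt(6 - 6*sqrt(42)/7)) + C2*exp(y*sqrt(6 - 6*sqrt(42)/7)) + C3*exp(-y*sqrt(6*sqrt(42)/7 + 6)) + C4*exp(y*sqrt(6*sqrt(42)/7 + 6)) - 49*y/18


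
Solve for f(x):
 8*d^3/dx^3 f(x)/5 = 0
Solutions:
 f(x) = C1 + C2*x + C3*x^2


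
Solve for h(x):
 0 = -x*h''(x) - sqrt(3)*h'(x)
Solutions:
 h(x) = C1 + C2*x^(1 - sqrt(3))


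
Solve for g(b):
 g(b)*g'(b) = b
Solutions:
 g(b) = -sqrt(C1 + b^2)
 g(b) = sqrt(C1 + b^2)


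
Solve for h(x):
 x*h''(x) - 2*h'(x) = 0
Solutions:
 h(x) = C1 + C2*x^3


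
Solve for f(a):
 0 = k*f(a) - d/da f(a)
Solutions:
 f(a) = C1*exp(a*k)


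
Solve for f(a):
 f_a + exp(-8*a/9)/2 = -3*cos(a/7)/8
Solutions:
 f(a) = C1 - 21*sin(a/7)/8 + 9*exp(-8*a/9)/16


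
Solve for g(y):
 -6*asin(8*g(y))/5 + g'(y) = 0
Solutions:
 Integral(1/asin(8*_y), (_y, g(y))) = C1 + 6*y/5


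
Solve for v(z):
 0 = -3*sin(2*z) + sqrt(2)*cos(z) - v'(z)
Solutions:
 v(z) = C1 + sqrt(2)*sin(z) + 3*cos(2*z)/2


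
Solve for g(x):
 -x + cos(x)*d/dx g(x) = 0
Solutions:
 g(x) = C1 + Integral(x/cos(x), x)


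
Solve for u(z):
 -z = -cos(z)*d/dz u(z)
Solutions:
 u(z) = C1 + Integral(z/cos(z), z)


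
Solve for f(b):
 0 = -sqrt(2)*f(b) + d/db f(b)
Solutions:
 f(b) = C1*exp(sqrt(2)*b)


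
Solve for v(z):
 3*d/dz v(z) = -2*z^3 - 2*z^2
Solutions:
 v(z) = C1 - z^4/6 - 2*z^3/9


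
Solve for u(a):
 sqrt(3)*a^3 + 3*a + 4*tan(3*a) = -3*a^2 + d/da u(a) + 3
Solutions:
 u(a) = C1 + sqrt(3)*a^4/4 + a^3 + 3*a^2/2 - 3*a - 4*log(cos(3*a))/3


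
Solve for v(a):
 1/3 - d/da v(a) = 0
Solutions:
 v(a) = C1 + a/3


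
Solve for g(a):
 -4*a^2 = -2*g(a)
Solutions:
 g(a) = 2*a^2


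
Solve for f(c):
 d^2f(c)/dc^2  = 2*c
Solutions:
 f(c) = C1 + C2*c + c^3/3


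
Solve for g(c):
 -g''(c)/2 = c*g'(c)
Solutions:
 g(c) = C1 + C2*erf(c)


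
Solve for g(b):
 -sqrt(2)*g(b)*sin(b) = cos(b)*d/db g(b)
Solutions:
 g(b) = C1*cos(b)^(sqrt(2))


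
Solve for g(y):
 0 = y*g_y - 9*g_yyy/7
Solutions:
 g(y) = C1 + Integral(C2*airyai(21^(1/3)*y/3) + C3*airybi(21^(1/3)*y/3), y)


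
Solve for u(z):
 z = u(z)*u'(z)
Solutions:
 u(z) = -sqrt(C1 + z^2)
 u(z) = sqrt(C1 + z^2)


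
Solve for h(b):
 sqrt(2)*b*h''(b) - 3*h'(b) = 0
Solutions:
 h(b) = C1 + C2*b^(1 + 3*sqrt(2)/2)


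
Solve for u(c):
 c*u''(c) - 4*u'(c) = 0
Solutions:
 u(c) = C1 + C2*c^5


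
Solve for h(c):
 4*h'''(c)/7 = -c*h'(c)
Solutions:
 h(c) = C1 + Integral(C2*airyai(-14^(1/3)*c/2) + C3*airybi(-14^(1/3)*c/2), c)


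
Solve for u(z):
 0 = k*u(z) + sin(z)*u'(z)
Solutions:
 u(z) = C1*exp(k*(-log(cos(z) - 1) + log(cos(z) + 1))/2)


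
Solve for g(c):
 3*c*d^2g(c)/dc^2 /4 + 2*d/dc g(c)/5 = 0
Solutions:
 g(c) = C1 + C2*c^(7/15)


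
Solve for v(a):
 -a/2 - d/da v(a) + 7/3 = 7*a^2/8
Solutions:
 v(a) = C1 - 7*a^3/24 - a^2/4 + 7*a/3


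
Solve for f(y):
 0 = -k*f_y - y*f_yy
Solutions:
 f(y) = C1 + y^(1 - re(k))*(C2*sin(log(y)*Abs(im(k))) + C3*cos(log(y)*im(k)))


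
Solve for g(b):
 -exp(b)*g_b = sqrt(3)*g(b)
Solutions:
 g(b) = C1*exp(sqrt(3)*exp(-b))


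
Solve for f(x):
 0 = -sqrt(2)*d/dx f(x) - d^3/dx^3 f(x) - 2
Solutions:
 f(x) = C1 + C2*sin(2^(1/4)*x) + C3*cos(2^(1/4)*x) - sqrt(2)*x


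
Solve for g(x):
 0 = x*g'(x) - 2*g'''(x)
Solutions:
 g(x) = C1 + Integral(C2*airyai(2^(2/3)*x/2) + C3*airybi(2^(2/3)*x/2), x)


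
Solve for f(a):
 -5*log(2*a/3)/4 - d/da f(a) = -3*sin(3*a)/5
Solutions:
 f(a) = C1 - 5*a*log(a)/4 - 5*a*log(2)/4 + 5*a/4 + 5*a*log(3)/4 - cos(3*a)/5


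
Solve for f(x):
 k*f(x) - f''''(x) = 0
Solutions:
 f(x) = C1*exp(-k^(1/4)*x) + C2*exp(k^(1/4)*x) + C3*exp(-I*k^(1/4)*x) + C4*exp(I*k^(1/4)*x)


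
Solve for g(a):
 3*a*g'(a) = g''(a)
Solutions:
 g(a) = C1 + C2*erfi(sqrt(6)*a/2)


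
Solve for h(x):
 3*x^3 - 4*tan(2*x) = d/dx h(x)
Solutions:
 h(x) = C1 + 3*x^4/4 + 2*log(cos(2*x))


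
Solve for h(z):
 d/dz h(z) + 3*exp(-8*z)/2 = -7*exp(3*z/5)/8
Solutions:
 h(z) = C1 - 35*exp(3*z/5)/24 + 3*exp(-8*z)/16


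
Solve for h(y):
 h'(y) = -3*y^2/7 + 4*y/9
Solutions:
 h(y) = C1 - y^3/7 + 2*y^2/9


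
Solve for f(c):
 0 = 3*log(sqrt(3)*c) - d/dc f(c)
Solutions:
 f(c) = C1 + 3*c*log(c) - 3*c + 3*c*log(3)/2


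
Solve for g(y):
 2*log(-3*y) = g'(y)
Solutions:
 g(y) = C1 + 2*y*log(-y) + 2*y*(-1 + log(3))


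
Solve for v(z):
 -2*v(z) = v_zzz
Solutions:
 v(z) = C3*exp(-2^(1/3)*z) + (C1*sin(2^(1/3)*sqrt(3)*z/2) + C2*cos(2^(1/3)*sqrt(3)*z/2))*exp(2^(1/3)*z/2)


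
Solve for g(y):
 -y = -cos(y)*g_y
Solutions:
 g(y) = C1 + Integral(y/cos(y), y)


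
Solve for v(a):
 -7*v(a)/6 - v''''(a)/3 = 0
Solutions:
 v(a) = (C1*sin(14^(1/4)*a/2) + C2*cos(14^(1/4)*a/2))*exp(-14^(1/4)*a/2) + (C3*sin(14^(1/4)*a/2) + C4*cos(14^(1/4)*a/2))*exp(14^(1/4)*a/2)


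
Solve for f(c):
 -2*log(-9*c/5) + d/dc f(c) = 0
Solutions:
 f(c) = C1 + 2*c*log(-c) + 2*c*(-log(5) - 1 + 2*log(3))


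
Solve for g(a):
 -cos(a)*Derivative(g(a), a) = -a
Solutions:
 g(a) = C1 + Integral(a/cos(a), a)


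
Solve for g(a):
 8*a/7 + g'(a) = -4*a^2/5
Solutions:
 g(a) = C1 - 4*a^3/15 - 4*a^2/7


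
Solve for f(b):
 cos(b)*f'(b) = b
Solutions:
 f(b) = C1 + Integral(b/cos(b), b)


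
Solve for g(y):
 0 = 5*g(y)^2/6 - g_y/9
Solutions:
 g(y) = -2/(C1 + 15*y)


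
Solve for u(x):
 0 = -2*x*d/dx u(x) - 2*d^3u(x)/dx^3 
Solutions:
 u(x) = C1 + Integral(C2*airyai(-x) + C3*airybi(-x), x)


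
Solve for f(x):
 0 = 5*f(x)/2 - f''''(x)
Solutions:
 f(x) = C1*exp(-2^(3/4)*5^(1/4)*x/2) + C2*exp(2^(3/4)*5^(1/4)*x/2) + C3*sin(2^(3/4)*5^(1/4)*x/2) + C4*cos(2^(3/4)*5^(1/4)*x/2)


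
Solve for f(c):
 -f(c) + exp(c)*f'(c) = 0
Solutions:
 f(c) = C1*exp(-exp(-c))


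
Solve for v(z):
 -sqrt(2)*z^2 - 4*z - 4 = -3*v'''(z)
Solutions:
 v(z) = C1 + C2*z + C3*z^2 + sqrt(2)*z^5/180 + z^4/18 + 2*z^3/9


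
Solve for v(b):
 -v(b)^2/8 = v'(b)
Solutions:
 v(b) = 8/(C1 + b)


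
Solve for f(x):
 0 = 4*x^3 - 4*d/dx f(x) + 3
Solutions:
 f(x) = C1 + x^4/4 + 3*x/4


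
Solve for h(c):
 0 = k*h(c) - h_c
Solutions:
 h(c) = C1*exp(c*k)


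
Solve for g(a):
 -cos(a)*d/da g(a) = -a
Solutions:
 g(a) = C1 + Integral(a/cos(a), a)


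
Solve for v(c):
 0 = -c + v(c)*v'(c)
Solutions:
 v(c) = -sqrt(C1 + c^2)
 v(c) = sqrt(C1 + c^2)


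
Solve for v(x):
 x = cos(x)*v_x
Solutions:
 v(x) = C1 + Integral(x/cos(x), x)


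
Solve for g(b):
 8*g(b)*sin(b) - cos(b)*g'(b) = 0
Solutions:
 g(b) = C1/cos(b)^8


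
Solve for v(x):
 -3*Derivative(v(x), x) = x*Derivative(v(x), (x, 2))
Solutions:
 v(x) = C1 + C2/x^2


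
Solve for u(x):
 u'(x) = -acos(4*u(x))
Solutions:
 Integral(1/acos(4*_y), (_y, u(x))) = C1 - x


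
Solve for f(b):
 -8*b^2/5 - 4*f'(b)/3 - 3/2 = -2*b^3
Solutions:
 f(b) = C1 + 3*b^4/8 - 2*b^3/5 - 9*b/8


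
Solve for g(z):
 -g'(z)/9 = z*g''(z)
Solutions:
 g(z) = C1 + C2*z^(8/9)


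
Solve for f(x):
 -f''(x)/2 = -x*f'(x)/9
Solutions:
 f(x) = C1 + C2*erfi(x/3)


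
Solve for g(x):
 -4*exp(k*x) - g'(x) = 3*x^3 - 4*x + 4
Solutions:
 g(x) = C1 - 3*x^4/4 + 2*x^2 - 4*x - 4*exp(k*x)/k


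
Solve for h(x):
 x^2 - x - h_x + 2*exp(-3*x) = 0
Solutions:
 h(x) = C1 + x^3/3 - x^2/2 - 2*exp(-3*x)/3


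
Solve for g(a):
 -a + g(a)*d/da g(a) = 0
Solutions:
 g(a) = -sqrt(C1 + a^2)
 g(a) = sqrt(C1 + a^2)


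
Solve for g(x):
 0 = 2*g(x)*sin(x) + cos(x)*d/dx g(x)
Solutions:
 g(x) = C1*cos(x)^2


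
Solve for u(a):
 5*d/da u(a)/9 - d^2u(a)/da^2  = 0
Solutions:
 u(a) = C1 + C2*exp(5*a/9)


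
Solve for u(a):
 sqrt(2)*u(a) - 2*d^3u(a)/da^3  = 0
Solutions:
 u(a) = C3*exp(2^(5/6)*a/2) + (C1*sin(2^(5/6)*sqrt(3)*a/4) + C2*cos(2^(5/6)*sqrt(3)*a/4))*exp(-2^(5/6)*a/4)


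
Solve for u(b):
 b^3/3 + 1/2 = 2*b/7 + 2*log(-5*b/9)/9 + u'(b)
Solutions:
 u(b) = C1 + b^4/12 - b^2/7 - 2*b*log(-b)/9 + b*(-4*log(5) + 8*log(3) + 13)/18


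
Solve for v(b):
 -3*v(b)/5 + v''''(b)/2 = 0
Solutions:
 v(b) = C1*exp(-5^(3/4)*6^(1/4)*b/5) + C2*exp(5^(3/4)*6^(1/4)*b/5) + C3*sin(5^(3/4)*6^(1/4)*b/5) + C4*cos(5^(3/4)*6^(1/4)*b/5)


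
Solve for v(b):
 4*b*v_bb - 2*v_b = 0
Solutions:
 v(b) = C1 + C2*b^(3/2)


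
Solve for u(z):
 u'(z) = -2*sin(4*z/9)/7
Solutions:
 u(z) = C1 + 9*cos(4*z/9)/14


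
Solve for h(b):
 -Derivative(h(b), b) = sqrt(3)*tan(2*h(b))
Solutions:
 h(b) = -asin(C1*exp(-2*sqrt(3)*b))/2 + pi/2
 h(b) = asin(C1*exp(-2*sqrt(3)*b))/2


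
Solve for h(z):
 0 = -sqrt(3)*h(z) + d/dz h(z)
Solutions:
 h(z) = C1*exp(sqrt(3)*z)


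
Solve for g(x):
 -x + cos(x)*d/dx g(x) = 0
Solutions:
 g(x) = C1 + Integral(x/cos(x), x)


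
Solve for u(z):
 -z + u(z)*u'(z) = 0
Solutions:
 u(z) = -sqrt(C1 + z^2)
 u(z) = sqrt(C1 + z^2)


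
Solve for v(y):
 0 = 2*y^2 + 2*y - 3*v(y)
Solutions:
 v(y) = 2*y*(y + 1)/3


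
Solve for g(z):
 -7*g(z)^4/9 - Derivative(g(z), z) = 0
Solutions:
 g(z) = 3^(1/3)*(1/(C1 + 7*z))^(1/3)
 g(z) = (-3^(1/3) - 3^(5/6)*I)*(1/(C1 + 7*z))^(1/3)/2
 g(z) = (-3^(1/3) + 3^(5/6)*I)*(1/(C1 + 7*z))^(1/3)/2


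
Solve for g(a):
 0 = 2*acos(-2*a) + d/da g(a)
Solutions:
 g(a) = C1 - 2*a*acos(-2*a) - sqrt(1 - 4*a^2)


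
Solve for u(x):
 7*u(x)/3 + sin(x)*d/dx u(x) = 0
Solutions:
 u(x) = C1*(cos(x) + 1)^(7/6)/(cos(x) - 1)^(7/6)


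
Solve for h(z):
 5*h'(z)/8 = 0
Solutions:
 h(z) = C1


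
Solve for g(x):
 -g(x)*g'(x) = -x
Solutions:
 g(x) = -sqrt(C1 + x^2)
 g(x) = sqrt(C1 + x^2)


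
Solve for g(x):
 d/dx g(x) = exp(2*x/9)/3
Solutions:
 g(x) = C1 + 3*exp(2*x/9)/2


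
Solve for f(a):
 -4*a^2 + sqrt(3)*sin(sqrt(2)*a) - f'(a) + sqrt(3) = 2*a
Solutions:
 f(a) = C1 - 4*a^3/3 - a^2 + sqrt(3)*a - sqrt(6)*cos(sqrt(2)*a)/2


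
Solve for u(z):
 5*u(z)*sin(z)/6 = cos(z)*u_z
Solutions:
 u(z) = C1/cos(z)^(5/6)


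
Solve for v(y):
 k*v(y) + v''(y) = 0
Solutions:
 v(y) = C1*exp(-y*sqrt(-k)) + C2*exp(y*sqrt(-k))


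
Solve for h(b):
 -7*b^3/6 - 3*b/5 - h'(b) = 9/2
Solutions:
 h(b) = C1 - 7*b^4/24 - 3*b^2/10 - 9*b/2


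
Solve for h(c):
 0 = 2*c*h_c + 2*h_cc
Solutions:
 h(c) = C1 + C2*erf(sqrt(2)*c/2)


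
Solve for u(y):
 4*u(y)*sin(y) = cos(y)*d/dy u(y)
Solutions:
 u(y) = C1/cos(y)^4


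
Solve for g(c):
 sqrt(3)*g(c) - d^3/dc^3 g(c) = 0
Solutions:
 g(c) = C3*exp(3^(1/6)*c) + (C1*sin(3^(2/3)*c/2) + C2*cos(3^(2/3)*c/2))*exp(-3^(1/6)*c/2)


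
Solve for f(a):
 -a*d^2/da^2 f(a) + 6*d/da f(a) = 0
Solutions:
 f(a) = C1 + C2*a^7


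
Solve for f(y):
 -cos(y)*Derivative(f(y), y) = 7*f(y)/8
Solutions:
 f(y) = C1*(sin(y) - 1)^(7/16)/(sin(y) + 1)^(7/16)


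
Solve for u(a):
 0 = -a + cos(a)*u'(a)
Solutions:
 u(a) = C1 + Integral(a/cos(a), a)


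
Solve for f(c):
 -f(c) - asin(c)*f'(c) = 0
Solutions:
 f(c) = C1*exp(-Integral(1/asin(c), c))


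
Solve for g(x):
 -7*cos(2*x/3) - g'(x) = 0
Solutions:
 g(x) = C1 - 21*sin(2*x/3)/2


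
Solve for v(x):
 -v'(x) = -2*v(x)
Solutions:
 v(x) = C1*exp(2*x)


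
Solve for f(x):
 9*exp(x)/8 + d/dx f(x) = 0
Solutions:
 f(x) = C1 - 9*exp(x)/8


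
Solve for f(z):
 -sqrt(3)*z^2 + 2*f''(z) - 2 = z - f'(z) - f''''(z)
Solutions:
 f(z) = C1 + C2*exp(6^(1/3)*z*(-4*3^(1/3)/(9 + sqrt(177))^(1/3) + 2^(1/3)*(9 + sqrt(177))^(1/3))/12)*sin(2^(1/3)*3^(1/6)*z*((9 + sqrt(177))^(-1/3) + 2^(1/3)*3^(2/3)*(9 + sqrt(177))^(1/3)/12)) + C3*exp(6^(1/3)*z*(-4*3^(1/3)/(9 + sqrt(177))^(1/3) + 2^(1/3)*(9 + sqrt(177))^(1/3))/12)*cos(2^(1/3)*3^(1/6)*z*((9 + sqrt(177))^(-1/3) + 2^(1/3)*3^(2/3)*(9 + sqrt(177))^(1/3)/12)) + C4*exp(-6^(1/3)*z*(-4*3^(1/3)/(9 + sqrt(177))^(1/3) + 2^(1/3)*(9 + sqrt(177))^(1/3))/6) + sqrt(3)*z^3/3 - 2*sqrt(3)*z^2 + z^2/2 + 8*sqrt(3)*z


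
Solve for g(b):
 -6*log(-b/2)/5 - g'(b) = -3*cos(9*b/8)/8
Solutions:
 g(b) = C1 - 6*b*log(-b)/5 + 6*b*log(2)/5 + 6*b/5 + sin(9*b/8)/3


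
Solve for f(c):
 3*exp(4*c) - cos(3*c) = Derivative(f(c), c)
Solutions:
 f(c) = C1 + 3*exp(4*c)/4 - sin(3*c)/3


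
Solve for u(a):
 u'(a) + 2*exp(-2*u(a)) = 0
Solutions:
 u(a) = log(-sqrt(C1 - 4*a))
 u(a) = log(C1 - 4*a)/2


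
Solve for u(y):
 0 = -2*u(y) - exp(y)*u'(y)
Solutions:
 u(y) = C1*exp(2*exp(-y))


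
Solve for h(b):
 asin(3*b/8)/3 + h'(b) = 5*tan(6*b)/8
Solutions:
 h(b) = C1 - b*asin(3*b/8)/3 - sqrt(64 - 9*b^2)/9 - 5*log(cos(6*b))/48


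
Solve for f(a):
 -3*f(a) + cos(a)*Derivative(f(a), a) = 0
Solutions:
 f(a) = C1*(sin(a) + 1)^(3/2)/(sin(a) - 1)^(3/2)


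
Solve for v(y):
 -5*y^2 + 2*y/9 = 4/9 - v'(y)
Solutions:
 v(y) = C1 + 5*y^3/3 - y^2/9 + 4*y/9
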